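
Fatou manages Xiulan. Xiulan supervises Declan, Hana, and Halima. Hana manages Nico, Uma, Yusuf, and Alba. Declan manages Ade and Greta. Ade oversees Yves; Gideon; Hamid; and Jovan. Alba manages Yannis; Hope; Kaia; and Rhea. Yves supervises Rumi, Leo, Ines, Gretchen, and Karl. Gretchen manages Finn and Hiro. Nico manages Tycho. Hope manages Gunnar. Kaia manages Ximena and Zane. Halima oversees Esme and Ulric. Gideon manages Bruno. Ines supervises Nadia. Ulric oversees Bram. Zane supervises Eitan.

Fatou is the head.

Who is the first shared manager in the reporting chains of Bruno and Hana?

Bruno's chain of managers is Gideon, Ade, Declan, Xiulan, Fatou. Hana's chain of managers is Xiulan, Fatou. The first manager that appears in both chains is Xiulan.

Xiulan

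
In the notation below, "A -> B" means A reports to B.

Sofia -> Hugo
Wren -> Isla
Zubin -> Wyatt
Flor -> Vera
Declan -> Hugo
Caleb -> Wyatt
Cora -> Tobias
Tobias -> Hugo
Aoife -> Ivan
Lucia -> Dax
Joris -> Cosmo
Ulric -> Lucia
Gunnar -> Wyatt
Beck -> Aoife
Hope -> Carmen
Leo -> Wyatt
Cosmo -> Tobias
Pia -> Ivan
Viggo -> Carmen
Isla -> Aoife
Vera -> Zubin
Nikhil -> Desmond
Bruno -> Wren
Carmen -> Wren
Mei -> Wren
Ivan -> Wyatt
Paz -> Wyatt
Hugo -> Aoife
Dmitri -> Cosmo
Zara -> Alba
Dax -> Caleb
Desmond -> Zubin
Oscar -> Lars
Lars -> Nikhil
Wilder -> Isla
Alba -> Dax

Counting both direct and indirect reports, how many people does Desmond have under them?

Desmond directly manages Nikhil. Under Nikhil: Lars, Oscar (2). That's 3 in total.

3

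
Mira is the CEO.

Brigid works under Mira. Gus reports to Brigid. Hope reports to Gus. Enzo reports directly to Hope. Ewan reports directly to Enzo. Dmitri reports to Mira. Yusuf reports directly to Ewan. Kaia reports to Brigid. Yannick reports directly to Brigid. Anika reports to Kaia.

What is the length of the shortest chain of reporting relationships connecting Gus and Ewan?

Ewan is in Gus's organization: the chain from Ewan up to Gus is Ewan → Enzo → Hope → Gus, which is 3 links.

3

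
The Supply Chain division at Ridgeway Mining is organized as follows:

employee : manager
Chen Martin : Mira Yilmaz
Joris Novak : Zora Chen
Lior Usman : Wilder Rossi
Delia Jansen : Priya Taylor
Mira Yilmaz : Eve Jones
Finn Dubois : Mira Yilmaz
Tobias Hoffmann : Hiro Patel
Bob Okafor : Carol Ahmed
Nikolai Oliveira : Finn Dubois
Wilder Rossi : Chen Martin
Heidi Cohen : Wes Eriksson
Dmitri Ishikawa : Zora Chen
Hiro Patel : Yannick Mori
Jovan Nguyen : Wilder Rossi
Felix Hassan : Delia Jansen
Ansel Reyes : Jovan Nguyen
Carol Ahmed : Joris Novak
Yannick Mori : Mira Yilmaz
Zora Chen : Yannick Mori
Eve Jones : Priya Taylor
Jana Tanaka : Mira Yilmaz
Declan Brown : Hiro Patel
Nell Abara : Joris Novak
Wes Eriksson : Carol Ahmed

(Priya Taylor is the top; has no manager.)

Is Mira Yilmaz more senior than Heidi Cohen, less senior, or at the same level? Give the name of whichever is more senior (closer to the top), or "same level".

Mira Yilmaz

Mira Yilmaz is 2 levels below Priya Taylor; Heidi Cohen is 8. Mira Yilmaz is higher.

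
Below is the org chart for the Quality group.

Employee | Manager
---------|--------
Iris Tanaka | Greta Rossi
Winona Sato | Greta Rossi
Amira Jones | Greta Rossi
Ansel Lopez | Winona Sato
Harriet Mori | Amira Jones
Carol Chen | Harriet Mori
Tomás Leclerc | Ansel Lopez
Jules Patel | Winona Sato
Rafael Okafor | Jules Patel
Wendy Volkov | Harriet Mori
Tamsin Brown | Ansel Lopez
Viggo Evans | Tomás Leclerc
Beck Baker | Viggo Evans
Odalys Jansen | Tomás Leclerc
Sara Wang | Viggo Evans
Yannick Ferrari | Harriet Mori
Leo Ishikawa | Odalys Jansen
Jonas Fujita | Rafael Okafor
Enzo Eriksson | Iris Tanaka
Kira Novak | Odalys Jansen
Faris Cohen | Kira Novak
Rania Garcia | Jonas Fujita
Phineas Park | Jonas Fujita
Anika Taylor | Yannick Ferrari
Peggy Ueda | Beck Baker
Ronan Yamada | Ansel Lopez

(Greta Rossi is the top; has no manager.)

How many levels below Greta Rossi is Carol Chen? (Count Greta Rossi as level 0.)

Chain from Carol Chen up to Greta Rossi: Carol Chen → Harriet Mori → Amira Jones → Greta Rossi. That is 3 steps up, so Carol Chen is 3 levels below Greta Rossi.

3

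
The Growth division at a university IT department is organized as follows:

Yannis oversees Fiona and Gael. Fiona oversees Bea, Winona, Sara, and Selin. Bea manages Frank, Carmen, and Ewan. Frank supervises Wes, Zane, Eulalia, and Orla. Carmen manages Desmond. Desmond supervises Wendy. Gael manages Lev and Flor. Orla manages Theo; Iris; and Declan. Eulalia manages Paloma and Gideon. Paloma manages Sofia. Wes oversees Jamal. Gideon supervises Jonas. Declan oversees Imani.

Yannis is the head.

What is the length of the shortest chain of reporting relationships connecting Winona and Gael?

Winona is 2 levels below Yannis, and Gael is 1 level below Yannis (their lowest common manager). The shortest path runs up from Winona to Yannis and back down to Gael: 2 + 1 = 3 links.

3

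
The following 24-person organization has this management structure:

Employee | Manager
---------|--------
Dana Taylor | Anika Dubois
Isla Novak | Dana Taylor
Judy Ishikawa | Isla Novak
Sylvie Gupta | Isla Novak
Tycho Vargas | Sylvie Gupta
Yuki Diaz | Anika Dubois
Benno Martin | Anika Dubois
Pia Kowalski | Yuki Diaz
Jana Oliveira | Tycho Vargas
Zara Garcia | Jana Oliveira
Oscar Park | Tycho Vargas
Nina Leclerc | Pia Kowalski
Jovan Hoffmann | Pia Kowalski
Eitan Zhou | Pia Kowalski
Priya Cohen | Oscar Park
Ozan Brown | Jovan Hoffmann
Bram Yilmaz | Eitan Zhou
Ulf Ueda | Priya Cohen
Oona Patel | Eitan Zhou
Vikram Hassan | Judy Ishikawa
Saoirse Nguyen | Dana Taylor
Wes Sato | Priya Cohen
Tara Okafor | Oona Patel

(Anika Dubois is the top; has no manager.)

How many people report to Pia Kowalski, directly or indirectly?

Pia Kowalski directly manages Nina Leclerc, Jovan Hoffmann, Eitan Zhou. Nina Leclerc has no reports. Under Jovan Hoffmann: Ozan Brown (1). Under Eitan Zhou: Oona Patel, Tara Okafor, Bram Yilmaz (3). So Pia Kowalski's organization is 3 direct reports plus everyone under them: 1 + 2 + 4 = 7.

7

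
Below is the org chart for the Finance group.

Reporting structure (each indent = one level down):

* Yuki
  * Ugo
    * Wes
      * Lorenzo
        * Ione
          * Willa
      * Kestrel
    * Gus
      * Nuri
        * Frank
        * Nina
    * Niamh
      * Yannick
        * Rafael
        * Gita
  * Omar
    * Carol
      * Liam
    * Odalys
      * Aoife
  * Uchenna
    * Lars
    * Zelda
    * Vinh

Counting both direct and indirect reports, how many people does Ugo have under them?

13

Ugo directly manages Wes, Gus, Niamh. Under Wes: Kestrel, Lorenzo, Ione, Willa (4). Under Gus: Nuri, Nina, Frank (3). Under Niamh: Yannick, Gita, Rafael (3). So Ugo's organization is 3 direct reports plus everyone under them: 5 + 4 + 4 = 13.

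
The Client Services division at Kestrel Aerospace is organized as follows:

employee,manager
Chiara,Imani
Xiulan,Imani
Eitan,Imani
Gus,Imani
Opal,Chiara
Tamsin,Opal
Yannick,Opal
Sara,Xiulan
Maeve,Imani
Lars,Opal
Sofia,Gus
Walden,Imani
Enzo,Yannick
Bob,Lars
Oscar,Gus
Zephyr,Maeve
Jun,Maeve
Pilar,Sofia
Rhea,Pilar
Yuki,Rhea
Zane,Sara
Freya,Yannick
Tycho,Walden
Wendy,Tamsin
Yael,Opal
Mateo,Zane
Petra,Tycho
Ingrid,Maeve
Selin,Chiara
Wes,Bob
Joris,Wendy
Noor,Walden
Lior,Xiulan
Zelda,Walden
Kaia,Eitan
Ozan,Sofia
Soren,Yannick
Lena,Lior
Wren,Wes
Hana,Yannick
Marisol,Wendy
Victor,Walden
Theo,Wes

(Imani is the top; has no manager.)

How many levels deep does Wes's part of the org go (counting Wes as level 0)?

1

The longest chain under Wes runs Wes → Theo, which is 1 level below Wes.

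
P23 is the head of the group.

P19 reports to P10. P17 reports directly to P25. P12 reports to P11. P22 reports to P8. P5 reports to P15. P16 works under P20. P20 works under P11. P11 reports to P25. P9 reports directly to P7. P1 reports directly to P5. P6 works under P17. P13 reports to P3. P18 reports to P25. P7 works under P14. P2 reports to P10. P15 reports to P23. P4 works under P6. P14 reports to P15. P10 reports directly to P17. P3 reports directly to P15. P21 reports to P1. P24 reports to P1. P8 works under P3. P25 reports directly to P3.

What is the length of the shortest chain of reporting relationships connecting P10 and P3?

P10 is in P3's organization: the chain from P10 up to P3 is P10 → P17 → P25 → P3, which is 3 links.

3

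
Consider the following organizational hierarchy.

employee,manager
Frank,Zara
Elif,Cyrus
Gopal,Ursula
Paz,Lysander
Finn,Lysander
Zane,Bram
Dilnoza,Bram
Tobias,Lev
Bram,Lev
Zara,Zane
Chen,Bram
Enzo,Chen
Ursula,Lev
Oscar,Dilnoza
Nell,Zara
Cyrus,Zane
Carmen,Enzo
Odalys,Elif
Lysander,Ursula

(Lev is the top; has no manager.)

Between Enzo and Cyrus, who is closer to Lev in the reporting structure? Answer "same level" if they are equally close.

same level

Both Enzo and Cyrus are 3 levels below Lev.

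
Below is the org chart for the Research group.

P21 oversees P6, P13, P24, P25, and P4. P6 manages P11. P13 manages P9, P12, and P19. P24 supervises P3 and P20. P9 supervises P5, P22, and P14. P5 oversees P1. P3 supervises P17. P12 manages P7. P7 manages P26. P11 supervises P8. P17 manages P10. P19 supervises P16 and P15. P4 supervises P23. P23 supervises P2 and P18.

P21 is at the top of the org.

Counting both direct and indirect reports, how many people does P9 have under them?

P9 directly manages P5, P22, P14. Under P5: P1 (1). P22 has no reports. P14 has no reports. So P9's organization is 3 direct reports plus everyone under them: 2 + 1 + 1 = 4.

4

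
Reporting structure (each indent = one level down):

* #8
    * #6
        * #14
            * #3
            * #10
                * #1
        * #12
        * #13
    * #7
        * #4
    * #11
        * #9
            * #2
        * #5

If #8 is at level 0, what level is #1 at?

4

Chain from #1 up to #8: #1 → #10 → #14 → #6 → #8. That is 4 steps up, so #1 is 4 levels below #8.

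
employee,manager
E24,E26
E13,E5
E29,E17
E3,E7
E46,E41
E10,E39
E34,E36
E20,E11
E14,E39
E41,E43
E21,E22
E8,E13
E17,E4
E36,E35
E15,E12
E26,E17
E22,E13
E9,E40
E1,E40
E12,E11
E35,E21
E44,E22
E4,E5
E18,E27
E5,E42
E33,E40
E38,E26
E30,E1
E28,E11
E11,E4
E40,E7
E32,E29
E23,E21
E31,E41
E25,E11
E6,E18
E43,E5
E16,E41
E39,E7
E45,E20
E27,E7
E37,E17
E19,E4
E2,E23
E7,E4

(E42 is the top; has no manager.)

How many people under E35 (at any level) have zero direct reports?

1

The only person in E35's organization with no one reporting to them is E34. That is 1.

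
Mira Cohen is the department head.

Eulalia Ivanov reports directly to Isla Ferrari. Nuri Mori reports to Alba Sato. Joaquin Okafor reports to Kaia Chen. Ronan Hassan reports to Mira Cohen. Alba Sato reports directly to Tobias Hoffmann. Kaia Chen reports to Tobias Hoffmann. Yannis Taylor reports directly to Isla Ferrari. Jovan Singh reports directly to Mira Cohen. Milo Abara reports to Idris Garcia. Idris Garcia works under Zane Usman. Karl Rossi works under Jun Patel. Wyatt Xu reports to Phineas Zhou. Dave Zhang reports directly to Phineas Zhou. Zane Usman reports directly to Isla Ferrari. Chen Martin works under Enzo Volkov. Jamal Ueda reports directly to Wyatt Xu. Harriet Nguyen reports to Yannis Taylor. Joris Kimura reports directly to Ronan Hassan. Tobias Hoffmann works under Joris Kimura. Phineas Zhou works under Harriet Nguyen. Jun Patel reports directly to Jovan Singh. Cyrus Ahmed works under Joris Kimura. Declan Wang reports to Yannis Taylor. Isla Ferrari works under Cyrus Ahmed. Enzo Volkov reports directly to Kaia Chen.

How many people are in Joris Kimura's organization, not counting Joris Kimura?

20

Joris Kimura directly manages Cyrus Ahmed, Tobias Hoffmann. Under Cyrus Ahmed: Isla Ferrari, Eulalia Ivanov, Zane Usman, Idris Garcia, Milo Abara, Yannis Taylor, Declan Wang, Harriet Nguyen, Phineas Zhou, Dave Zhang, Wyatt Xu, Jamal Ueda (12). Under Tobias Hoffmann: Alba Sato, Nuri Mori, Kaia Chen, Joaquin Okafor, Enzo Volkov, Chen Martin (6). So Joris Kimura's organization is 2 direct reports plus everyone under them: 13 + 7 = 20.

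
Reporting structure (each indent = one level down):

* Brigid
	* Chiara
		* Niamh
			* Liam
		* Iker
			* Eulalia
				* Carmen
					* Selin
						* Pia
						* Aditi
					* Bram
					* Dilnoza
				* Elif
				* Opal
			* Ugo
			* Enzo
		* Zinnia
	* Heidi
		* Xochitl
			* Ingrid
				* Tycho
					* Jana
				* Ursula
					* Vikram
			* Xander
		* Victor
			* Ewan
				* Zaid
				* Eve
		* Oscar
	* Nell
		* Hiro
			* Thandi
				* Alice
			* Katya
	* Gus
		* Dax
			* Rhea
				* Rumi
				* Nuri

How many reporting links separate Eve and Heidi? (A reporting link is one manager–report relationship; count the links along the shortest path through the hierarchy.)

Eve is in Heidi's organization: the chain from Eve up to Heidi is Eve → Ewan → Victor → Heidi, which is 3 links.

3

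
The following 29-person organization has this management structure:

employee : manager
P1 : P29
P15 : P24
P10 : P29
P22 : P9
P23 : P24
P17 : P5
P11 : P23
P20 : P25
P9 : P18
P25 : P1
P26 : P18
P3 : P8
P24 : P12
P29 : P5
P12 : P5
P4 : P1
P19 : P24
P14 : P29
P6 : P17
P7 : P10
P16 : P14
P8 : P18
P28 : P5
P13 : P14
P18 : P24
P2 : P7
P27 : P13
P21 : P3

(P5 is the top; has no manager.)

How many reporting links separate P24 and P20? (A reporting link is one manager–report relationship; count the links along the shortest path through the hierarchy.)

P24 is 2 levels below P5, and P20 is 4 levels below P5 (their lowest common manager). The shortest path runs up from P24 to P5 and back down to P20: 2 + 4 = 6 links.

6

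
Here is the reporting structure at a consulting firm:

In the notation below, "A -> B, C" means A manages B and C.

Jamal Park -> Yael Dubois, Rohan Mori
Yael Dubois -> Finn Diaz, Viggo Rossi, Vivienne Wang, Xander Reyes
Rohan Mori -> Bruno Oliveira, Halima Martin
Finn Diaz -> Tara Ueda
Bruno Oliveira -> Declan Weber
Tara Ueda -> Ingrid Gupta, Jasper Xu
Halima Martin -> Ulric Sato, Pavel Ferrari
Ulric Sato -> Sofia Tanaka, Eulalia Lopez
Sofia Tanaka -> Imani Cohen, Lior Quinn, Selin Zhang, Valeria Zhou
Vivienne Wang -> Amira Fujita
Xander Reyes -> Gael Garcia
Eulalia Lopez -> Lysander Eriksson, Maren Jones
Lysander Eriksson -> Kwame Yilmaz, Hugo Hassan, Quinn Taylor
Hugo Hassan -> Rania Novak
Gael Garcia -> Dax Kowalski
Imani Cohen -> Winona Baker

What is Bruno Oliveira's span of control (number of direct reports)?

1

Bruno Oliveira directly manages Declan Weber. That is 1 direct report.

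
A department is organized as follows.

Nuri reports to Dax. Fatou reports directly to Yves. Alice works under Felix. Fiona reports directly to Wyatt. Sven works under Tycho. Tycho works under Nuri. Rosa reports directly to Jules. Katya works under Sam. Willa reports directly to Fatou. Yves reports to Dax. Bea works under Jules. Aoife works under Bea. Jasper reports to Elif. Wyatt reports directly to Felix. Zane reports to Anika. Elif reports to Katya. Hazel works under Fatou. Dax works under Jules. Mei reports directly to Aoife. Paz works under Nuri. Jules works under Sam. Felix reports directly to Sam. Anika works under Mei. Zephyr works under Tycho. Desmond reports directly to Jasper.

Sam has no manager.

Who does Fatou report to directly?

Yves

Fatou reports directly to Yves.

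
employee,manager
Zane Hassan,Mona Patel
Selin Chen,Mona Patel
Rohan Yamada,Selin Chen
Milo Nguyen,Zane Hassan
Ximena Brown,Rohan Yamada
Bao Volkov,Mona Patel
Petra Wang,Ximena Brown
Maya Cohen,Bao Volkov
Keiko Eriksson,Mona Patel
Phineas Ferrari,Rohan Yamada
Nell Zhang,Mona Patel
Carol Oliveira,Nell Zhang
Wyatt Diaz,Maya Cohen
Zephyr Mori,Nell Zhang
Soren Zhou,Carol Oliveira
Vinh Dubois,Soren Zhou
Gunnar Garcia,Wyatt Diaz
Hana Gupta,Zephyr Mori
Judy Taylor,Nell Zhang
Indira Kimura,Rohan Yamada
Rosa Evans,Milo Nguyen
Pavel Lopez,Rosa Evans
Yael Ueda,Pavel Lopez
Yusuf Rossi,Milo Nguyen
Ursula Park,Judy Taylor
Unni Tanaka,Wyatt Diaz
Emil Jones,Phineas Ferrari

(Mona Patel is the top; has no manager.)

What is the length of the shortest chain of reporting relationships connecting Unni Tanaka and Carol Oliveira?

Unni Tanaka is 4 levels below Mona Patel, and Carol Oliveira is 2 levels below Mona Patel (their lowest common manager). The shortest path runs up from Unni Tanaka to Mona Patel and back down to Carol Oliveira: 4 + 2 = 6 links.

6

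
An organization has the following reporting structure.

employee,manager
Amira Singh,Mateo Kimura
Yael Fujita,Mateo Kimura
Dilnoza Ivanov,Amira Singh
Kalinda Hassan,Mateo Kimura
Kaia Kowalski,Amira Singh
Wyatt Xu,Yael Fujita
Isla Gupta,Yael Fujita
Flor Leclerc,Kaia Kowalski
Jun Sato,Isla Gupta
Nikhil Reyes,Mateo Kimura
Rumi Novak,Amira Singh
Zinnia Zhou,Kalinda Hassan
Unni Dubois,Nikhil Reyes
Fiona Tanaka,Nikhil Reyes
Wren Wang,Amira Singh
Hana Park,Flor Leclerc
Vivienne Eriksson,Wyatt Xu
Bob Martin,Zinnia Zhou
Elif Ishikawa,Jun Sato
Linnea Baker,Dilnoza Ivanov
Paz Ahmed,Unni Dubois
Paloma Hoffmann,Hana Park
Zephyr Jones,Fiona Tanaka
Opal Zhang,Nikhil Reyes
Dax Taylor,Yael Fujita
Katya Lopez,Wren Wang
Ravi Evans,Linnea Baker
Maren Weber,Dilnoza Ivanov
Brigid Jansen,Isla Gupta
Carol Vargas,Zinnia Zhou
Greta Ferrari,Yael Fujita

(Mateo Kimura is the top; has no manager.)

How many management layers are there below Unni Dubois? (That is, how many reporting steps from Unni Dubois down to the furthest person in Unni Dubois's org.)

The longest chain under Unni Dubois runs Unni Dubois → Paz Ahmed, which is 1 level below Unni Dubois.

1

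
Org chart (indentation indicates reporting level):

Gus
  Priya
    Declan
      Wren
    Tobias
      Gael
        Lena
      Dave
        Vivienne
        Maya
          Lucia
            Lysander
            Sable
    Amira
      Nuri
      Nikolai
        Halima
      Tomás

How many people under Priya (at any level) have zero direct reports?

The people in Priya's organization with no one reporting to them are Tomás, Halima, Nuri, Sable, Lysander, Vivienne, Lena, Wren. That is 8.

8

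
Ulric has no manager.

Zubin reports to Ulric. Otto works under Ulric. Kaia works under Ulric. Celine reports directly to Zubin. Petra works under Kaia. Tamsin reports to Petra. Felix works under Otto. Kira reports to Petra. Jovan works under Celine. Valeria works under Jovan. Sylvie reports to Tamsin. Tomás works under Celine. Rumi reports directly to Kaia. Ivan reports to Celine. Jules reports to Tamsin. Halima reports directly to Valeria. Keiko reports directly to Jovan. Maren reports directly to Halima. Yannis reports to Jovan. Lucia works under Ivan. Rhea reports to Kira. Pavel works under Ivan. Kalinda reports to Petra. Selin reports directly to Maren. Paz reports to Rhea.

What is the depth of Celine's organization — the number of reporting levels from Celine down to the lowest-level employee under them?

The longest chain under Celine runs Celine → Jovan → Valeria → Halima → Maren → Selin, which is 5 levels below Celine.

5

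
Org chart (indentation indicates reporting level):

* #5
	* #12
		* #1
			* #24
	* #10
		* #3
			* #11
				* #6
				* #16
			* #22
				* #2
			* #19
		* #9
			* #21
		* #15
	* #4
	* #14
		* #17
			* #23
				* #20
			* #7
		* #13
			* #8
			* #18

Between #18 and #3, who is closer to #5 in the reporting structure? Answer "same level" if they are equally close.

#3

#18 is 3 levels below #5; #3 is 2. #3 is higher.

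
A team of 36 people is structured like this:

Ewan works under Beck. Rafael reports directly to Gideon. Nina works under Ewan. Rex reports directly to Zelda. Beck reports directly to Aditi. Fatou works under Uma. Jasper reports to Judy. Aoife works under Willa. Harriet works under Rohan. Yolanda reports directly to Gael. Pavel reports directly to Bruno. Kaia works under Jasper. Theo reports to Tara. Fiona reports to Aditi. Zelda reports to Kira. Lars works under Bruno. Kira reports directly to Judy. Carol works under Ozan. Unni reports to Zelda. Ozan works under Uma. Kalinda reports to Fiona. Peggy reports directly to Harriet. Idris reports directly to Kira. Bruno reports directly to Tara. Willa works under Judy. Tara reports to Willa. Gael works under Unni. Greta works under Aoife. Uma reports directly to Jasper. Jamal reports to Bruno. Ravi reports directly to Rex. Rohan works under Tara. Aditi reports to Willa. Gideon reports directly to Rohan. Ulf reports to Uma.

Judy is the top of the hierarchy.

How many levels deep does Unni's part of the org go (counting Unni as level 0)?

2

The longest chain under Unni runs Unni → Gael → Yolanda, which is 2 levels below Unni.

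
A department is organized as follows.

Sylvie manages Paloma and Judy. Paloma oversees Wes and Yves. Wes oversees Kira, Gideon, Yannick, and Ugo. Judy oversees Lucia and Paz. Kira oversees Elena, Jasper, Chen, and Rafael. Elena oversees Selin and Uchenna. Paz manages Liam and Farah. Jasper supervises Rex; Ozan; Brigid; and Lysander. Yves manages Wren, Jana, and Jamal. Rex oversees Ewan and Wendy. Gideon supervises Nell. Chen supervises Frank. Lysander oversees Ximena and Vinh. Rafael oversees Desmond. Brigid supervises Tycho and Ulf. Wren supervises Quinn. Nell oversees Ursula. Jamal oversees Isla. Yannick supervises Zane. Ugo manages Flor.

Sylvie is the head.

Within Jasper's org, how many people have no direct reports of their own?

7

The people in Jasper's organization with no one reporting to them are Ulf, Tycho, Vinh, Ximena, Ozan, Wendy, Ewan. That is 7.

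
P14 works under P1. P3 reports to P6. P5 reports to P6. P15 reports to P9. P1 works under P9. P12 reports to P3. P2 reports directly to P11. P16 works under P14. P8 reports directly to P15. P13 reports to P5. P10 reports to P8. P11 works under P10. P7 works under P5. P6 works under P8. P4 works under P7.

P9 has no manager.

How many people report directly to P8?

P8 directly manages P10, P6. That is 2 direct reports.

2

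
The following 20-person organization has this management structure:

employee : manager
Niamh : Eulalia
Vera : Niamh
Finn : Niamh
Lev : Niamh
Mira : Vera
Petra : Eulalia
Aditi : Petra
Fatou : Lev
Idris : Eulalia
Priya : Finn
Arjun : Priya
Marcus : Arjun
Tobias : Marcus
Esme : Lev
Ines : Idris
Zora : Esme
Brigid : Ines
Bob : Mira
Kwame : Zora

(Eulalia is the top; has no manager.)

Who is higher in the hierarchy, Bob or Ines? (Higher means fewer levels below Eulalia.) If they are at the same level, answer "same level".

Bob is 4 levels below Eulalia; Ines is 2. Ines is higher.

Ines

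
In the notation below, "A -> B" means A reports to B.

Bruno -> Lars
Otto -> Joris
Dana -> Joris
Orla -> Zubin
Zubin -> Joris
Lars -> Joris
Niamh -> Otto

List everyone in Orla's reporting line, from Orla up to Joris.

Orla reports to Zubin. Zubin reports to Joris. Joris is at the top.

Orla -> Zubin -> Joris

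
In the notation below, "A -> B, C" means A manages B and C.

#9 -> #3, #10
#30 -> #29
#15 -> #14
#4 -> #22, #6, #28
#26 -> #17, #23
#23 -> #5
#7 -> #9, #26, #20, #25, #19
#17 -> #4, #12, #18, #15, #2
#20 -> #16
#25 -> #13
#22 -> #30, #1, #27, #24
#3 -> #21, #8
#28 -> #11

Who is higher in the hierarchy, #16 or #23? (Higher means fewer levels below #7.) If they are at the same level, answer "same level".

same level

Both #16 and #23 are 2 levels below #7.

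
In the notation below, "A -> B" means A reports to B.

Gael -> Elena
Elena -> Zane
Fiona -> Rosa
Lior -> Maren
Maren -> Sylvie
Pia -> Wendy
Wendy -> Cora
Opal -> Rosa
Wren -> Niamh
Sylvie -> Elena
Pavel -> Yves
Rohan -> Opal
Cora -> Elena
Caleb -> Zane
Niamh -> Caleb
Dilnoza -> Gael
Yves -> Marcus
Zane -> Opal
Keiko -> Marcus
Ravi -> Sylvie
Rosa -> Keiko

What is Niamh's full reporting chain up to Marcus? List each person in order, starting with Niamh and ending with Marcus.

Niamh -> Caleb -> Zane -> Opal -> Rosa -> Keiko -> Marcus

Niamh reports to Caleb. Caleb reports to Zane. Zane reports to Opal. Opal reports to Rosa. Rosa reports to Keiko. Keiko reports to Marcus. Marcus is at the top.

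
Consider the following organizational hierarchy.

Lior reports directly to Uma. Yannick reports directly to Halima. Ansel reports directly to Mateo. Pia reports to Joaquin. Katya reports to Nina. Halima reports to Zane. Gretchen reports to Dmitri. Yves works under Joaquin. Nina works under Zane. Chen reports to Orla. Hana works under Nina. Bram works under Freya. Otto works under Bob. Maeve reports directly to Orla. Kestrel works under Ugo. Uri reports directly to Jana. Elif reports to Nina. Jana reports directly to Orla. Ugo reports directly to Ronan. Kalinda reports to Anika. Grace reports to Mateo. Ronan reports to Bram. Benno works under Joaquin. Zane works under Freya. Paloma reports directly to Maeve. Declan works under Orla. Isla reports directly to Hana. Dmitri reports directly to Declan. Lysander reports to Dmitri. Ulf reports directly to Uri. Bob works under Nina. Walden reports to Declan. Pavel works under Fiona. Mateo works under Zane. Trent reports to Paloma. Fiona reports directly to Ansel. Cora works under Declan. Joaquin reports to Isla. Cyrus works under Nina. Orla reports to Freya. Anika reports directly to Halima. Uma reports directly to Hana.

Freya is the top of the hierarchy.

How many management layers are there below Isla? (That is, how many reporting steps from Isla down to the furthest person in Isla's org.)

2

The longest chain under Isla runs Isla → Joaquin → Pia, which is 2 levels below Isla.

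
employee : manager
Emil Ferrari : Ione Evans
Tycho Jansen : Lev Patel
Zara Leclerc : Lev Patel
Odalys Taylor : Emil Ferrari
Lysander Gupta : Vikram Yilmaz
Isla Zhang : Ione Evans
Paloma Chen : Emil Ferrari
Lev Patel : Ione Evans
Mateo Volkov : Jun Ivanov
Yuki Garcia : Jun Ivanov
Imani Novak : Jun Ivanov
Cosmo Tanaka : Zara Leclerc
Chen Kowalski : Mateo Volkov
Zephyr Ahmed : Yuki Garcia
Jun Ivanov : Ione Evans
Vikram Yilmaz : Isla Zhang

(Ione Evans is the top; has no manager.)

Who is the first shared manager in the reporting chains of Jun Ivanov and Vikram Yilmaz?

Ione Evans

Jun Ivanov's chain of managers is Ione Evans. Vikram Yilmaz's chain of managers is Isla Zhang, Ione Evans. The first manager that appears in both chains is Ione Evans.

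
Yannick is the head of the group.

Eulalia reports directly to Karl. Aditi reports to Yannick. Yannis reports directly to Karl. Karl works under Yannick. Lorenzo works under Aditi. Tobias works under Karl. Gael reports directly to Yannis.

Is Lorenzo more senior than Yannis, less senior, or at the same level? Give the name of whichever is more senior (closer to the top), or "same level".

Both Lorenzo and Yannis are 2 levels below Yannick.

same level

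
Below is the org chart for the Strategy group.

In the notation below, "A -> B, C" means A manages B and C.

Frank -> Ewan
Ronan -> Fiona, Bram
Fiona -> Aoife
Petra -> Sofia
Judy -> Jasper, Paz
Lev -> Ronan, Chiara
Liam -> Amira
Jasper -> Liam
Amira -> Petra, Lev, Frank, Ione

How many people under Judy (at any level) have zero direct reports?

The people in Judy's organization with no one reporting to them are Paz, Ione, Ewan, Chiara, Bram, Aoife, Sofia. That is 7.

7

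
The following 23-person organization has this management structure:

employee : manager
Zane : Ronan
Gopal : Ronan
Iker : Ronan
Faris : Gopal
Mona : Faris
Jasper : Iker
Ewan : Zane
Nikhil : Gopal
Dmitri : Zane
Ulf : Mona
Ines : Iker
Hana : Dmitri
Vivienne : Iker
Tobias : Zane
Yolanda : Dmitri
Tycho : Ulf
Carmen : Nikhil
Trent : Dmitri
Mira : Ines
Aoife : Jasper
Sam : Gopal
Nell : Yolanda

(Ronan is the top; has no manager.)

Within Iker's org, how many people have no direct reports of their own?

The people in Iker's organization with no one reporting to them are Vivienne, Mira, Aoife. That is 3.

3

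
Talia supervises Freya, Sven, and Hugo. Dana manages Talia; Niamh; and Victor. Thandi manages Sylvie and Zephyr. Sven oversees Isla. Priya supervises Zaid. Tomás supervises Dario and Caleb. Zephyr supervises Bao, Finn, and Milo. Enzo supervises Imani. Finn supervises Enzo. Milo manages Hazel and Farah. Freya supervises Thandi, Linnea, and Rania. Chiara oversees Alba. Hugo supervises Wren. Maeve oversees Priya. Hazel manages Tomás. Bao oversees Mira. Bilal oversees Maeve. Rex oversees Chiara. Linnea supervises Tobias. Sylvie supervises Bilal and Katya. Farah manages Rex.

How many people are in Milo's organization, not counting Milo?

8

Milo directly manages Hazel, Farah. Under Hazel: Tomás, Caleb, Dario (3). Under Farah: Rex, Chiara, Alba (3). So Milo's organization is 2 direct reports plus everyone under them: 4 + 4 = 8.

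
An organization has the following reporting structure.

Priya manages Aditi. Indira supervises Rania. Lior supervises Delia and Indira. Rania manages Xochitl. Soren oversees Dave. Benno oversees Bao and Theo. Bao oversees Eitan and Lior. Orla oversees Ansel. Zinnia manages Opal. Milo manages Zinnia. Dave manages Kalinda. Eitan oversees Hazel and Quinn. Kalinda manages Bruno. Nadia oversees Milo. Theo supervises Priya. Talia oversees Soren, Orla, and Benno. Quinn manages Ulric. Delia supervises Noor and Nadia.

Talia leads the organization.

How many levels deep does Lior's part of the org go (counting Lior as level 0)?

5

The longest chain under Lior runs Lior → Delia → Nadia → Milo → Zinnia → Opal, which is 5 levels below Lior.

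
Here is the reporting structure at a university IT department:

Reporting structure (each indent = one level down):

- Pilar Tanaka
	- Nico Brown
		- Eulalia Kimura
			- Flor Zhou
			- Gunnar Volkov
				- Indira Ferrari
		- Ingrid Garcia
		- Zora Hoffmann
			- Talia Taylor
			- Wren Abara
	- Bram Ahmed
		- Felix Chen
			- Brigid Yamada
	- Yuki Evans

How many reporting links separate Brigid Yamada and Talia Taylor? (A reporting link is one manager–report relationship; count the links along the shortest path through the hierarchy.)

Brigid Yamada is 3 levels below Pilar Tanaka, and Talia Taylor is 3 levels below Pilar Tanaka (their lowest common manager). The shortest path runs up from Brigid Yamada to Pilar Tanaka and back down to Talia Taylor: 3 + 3 = 6 links.

6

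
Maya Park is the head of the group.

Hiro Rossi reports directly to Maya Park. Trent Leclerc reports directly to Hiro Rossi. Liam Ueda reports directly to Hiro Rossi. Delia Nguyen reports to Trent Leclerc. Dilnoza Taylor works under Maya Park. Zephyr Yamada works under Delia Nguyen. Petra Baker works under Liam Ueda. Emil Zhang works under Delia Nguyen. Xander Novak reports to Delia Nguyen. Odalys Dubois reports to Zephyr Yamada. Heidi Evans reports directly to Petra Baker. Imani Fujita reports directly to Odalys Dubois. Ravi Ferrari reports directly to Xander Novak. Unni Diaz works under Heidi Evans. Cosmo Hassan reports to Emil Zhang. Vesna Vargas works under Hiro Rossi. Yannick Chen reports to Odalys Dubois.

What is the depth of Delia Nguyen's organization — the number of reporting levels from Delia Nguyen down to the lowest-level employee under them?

The longest chain under Delia Nguyen runs Delia Nguyen → Zephyr Yamada → Odalys Dubois → Yannick Chen, which is 3 levels below Delia Nguyen.

3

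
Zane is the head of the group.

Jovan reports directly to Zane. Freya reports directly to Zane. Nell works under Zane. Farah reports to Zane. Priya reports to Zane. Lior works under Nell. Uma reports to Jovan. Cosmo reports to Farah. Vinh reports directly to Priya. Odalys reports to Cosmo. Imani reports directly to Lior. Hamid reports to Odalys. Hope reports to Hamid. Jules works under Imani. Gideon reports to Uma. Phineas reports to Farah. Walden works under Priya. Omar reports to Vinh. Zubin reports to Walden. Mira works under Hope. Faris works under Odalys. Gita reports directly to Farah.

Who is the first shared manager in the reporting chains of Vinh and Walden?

Vinh's chain of managers is Priya, Zane. Walden's chain of managers is Priya, Zane. The first manager that appears in both chains is Priya.

Priya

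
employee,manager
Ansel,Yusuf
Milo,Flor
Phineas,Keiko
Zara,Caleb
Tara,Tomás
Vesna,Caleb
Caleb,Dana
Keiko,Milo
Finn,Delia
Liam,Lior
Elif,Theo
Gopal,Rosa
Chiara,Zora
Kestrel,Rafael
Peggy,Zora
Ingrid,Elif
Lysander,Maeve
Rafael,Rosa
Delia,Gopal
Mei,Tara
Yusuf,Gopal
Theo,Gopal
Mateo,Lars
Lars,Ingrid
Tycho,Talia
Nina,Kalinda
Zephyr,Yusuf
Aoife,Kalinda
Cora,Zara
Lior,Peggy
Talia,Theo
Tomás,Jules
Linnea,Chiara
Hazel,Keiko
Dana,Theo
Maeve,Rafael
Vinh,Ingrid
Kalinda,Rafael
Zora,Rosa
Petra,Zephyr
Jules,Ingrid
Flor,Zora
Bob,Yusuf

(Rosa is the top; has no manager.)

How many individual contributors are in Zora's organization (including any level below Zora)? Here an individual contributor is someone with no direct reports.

The people in Zora's organization with no one reporting to them are Liam, Linnea, Phineas, Hazel. That is 4.

4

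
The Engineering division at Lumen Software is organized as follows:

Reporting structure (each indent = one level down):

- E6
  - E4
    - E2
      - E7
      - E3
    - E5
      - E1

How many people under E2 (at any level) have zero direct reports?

The people in E2's organization with no one reporting to them are E3, E7. That is 2.

2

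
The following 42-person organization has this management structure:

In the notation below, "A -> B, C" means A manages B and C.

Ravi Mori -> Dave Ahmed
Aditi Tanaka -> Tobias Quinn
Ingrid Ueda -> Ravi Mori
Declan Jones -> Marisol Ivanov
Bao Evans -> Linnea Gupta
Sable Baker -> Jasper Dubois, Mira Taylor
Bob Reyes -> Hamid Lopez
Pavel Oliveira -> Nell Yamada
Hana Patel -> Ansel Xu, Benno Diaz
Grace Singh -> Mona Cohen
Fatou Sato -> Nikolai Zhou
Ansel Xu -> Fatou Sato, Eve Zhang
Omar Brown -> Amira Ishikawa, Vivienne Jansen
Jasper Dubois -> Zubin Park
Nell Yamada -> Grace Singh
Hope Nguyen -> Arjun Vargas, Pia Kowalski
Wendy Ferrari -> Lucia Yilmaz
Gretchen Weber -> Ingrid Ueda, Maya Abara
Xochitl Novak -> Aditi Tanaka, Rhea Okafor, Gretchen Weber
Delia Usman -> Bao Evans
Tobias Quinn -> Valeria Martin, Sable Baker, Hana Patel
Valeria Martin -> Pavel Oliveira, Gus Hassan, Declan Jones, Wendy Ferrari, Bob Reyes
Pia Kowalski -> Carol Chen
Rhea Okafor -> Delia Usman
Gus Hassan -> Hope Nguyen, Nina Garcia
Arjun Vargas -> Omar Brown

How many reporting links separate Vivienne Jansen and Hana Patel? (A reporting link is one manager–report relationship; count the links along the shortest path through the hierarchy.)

7

Vivienne Jansen is 6 levels below Tobias Quinn, and Hana Patel is 1 level below Tobias Quinn (their lowest common manager). The shortest path runs up from Vivienne Jansen to Tobias Quinn and back down to Hana Patel: 6 + 1 = 7 links.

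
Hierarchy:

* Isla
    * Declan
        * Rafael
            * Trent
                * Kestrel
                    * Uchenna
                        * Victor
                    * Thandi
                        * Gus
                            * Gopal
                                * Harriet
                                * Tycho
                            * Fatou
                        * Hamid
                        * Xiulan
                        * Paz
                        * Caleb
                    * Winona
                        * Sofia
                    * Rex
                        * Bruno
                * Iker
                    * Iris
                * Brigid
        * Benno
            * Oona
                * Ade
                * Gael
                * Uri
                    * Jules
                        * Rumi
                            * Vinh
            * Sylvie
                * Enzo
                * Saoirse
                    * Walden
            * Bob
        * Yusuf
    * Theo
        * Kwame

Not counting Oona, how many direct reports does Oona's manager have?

Oona reports to Benno. Benno's other direct reports are Sylvie, Bob — 2 peers.

2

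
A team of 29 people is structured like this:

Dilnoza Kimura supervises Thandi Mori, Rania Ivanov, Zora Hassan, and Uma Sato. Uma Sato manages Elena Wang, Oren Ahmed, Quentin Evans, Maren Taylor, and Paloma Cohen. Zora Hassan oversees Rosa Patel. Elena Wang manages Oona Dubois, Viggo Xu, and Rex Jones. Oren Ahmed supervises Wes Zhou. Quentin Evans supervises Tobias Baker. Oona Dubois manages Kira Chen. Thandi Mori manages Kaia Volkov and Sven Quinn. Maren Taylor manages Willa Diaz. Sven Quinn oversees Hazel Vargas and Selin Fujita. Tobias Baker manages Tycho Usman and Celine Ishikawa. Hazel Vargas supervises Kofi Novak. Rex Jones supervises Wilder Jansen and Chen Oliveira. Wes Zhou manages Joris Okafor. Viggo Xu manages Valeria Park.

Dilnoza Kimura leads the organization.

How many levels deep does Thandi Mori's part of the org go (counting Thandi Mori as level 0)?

3

The longest chain under Thandi Mori runs Thandi Mori → Sven Quinn → Hazel Vargas → Kofi Novak, which is 3 levels below Thandi Mori.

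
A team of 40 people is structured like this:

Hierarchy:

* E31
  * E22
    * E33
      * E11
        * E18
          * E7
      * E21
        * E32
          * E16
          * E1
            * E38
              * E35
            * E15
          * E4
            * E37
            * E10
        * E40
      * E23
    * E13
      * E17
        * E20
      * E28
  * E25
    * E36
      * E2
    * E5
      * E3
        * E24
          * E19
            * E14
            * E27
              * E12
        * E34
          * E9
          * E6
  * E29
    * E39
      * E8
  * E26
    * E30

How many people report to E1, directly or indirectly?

3

E1 directly manages E38, E15. Under E38: E35 (1). E15 has no reports. So E1's organization is 2 direct reports plus everyone under them: 2 + 1 = 3.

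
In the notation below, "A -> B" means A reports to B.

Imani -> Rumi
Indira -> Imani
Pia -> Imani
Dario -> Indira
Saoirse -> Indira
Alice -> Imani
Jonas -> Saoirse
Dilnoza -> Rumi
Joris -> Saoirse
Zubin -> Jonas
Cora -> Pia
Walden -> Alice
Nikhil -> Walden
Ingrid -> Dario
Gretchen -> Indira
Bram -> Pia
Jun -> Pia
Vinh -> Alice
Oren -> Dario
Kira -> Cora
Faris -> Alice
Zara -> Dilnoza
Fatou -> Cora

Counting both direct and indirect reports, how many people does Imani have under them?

Imani directly manages Indira, Pia, Alice. Under Indira: Gretchen, Saoirse, Joris, Jonas, Zubin, Dario, Oren, Ingrid (8). Under Pia: Jun, Bram, Cora, Fatou, Kira (5). Under Alice: Faris, Vinh, Walden, Nikhil (4). So Imani's organization is 3 direct reports plus everyone under them: 9 + 6 + 5 = 20.

20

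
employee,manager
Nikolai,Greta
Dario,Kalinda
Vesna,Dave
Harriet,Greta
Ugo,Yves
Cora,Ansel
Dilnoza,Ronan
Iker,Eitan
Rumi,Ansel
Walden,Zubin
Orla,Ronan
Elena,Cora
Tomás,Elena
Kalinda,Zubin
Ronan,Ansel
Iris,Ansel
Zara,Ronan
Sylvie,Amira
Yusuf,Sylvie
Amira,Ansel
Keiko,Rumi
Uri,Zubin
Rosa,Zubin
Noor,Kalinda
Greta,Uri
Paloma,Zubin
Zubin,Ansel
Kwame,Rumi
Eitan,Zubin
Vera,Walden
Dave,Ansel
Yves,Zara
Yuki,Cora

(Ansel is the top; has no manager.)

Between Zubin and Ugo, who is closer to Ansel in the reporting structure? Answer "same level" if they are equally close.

Zubin is 1 level below Ansel; Ugo is 4. Zubin is higher.

Zubin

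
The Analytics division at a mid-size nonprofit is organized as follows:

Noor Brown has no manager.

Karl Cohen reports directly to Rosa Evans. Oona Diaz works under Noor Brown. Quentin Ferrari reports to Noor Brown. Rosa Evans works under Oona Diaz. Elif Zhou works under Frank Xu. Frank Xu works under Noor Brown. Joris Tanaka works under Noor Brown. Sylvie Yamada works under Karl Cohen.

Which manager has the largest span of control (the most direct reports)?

Direct-report counts: Noor Brown has 4; Frank Xu has 1; Oona Diaz has 1; Rosa Evans has 1; Karl Cohen has 1. The largest is 4, held by Noor Brown.

Noor Brown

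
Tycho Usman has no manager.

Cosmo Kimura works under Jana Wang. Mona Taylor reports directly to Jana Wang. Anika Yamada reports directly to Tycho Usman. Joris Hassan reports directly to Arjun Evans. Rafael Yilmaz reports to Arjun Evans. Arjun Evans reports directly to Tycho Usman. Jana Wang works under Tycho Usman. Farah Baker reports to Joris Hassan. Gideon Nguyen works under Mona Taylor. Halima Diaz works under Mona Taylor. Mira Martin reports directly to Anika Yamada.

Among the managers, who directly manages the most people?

Tycho Usman

Direct-report counts: Tycho Usman has 3; Anika Yamada has 1; Jana Wang has 2; Mona Taylor has 2; Arjun Evans has 2; Joris Hassan has 1. The largest is 3, held by Tycho Usman.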